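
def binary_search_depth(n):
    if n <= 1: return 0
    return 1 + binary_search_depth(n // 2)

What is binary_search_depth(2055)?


2055 / 2 = 1027
1027 / 2 = 513
513 / 2 = 256
256 / 2 = 128
128 / 2 = 64
64 / 2 = 32
32 / 2 = 16
16 / 2 = 8
8 / 2 = 4
4 / 2 = 2
2 / 2 = 1
Reached 1 after 11 halvings

11


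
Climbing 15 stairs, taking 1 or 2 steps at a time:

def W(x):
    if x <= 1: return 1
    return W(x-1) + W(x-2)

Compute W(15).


Building up from base cases:
W(0) = 1
W(1) = 1
W(2) = W(1) + W(0) = 1 + 1 = 2
W(3) = W(2) + W(1) = 2 + 1 = 3
W(4) = W(3) + W(2) = 3 + 2 = 5
W(5) = W(4) + W(3) = 5 + 3 = 8
W(6) = W(5) + W(4) = 8 + 5 = 13
W(7) = W(6) + W(5) = 13 + 8 = 21
W(8) = W(7) + W(6) = 21 + 13 = 34
W(9) = W(8) + W(7) = 34 + 21 = 55
W(10) = W(9) + W(8) = 55 + 34 = 89
W(11) = W(10) + W(9) = 89 + 55 = 144
W(12) = W(11) + W(10) = 144 + 89 = 233
W(13) = W(12) + W(11) = 233 + 144 = 377
W(14) = W(13) + W(12) = 377 + 233 = 610
W(15) = W(14) + W(13) = 610 + 377 = 987

987


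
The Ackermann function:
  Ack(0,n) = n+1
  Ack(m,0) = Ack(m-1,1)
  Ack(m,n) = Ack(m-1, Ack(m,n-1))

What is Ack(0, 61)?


Ack(0, 61) = 62
Result: Ack(0, 61) = 62

62


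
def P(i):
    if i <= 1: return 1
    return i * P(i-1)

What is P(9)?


P(9)
= 9 * P(8)
= 9 * 8 * P(7)
= 9 * 8 * 7 * P(6)
= 9 * 8 * 7 * 6 * P(5)
= 9 * 8 * 7 * 6 * 5 * P(4)
= 9 * 8 * 7 * 6 * 5 * 4 * P(3)
= 9 * 8 * 7 * 6 * 5 * 4 * 3 * P(2)
= 9 * 8 * 7 * 6 * 5 * 4 * 3 * 2 * P(1)
= 9 * 8 * 7 * 6 * 5 * 4 * 3 * 2 * 1
= 362880

362880


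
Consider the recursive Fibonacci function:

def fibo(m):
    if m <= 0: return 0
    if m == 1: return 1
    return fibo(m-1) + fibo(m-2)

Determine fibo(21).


Computing fibo(21) bottom-up:
fibo(0) = 0
fibo(1) = 1
fibo(2) = fibo(1) + fibo(0) = 1 + 0 = 1
fibo(3) = fibo(2) + fibo(1) = 1 + 1 = 2
fibo(4) = fibo(3) + fibo(2) = 2 + 1 = 3
fibo(5) = fibo(4) + fibo(3) = 3 + 2 = 5
fibo(6) = fibo(5) + fibo(4) = 5 + 3 = 8
fibo(7) = fibo(6) + fibo(5) = 8 + 5 = 13
fibo(8) = fibo(7) + fibo(6) = 13 + 8 = 21
fibo(9) = fibo(8) + fibo(7) = 21 + 13 = 34
fibo(10) = fibo(9) + fibo(8) = 34 + 21 = 55
fibo(11) = fibo(10) + fibo(9) = 55 + 34 = 89
fibo(12) = fibo(11) + fibo(10) = 89 + 55 = 144
fibo(13) = fibo(12) + fibo(11) = 144 + 89 = 233
fibo(14) = fibo(13) + fibo(12) = 233 + 144 = 377
fibo(15) = fibo(14) + fibo(13) = 377 + 233 = 610
fibo(16) = fibo(15) + fibo(14) = 610 + 377 = 987
fibo(17) = fibo(16) + fibo(15) = 987 + 610 = 1597
fibo(18) = fibo(17) + fibo(16) = 1597 + 987 = 2584
fibo(19) = fibo(18) + fibo(17) = 2584 + 1597 = 4181
fibo(20) = fibo(19) + fibo(18) = 4181 + 2584 = 6765
fibo(21) = fibo(20) + fibo(19) = 6765 + 4181 = 10946

10946


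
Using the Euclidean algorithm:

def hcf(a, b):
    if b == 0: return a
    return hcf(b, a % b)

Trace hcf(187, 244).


hcf(187, 244) = hcf(244, 187)
hcf(244, 187) = hcf(187, 57)
hcf(187, 57) = hcf(57, 16)
hcf(57, 16) = hcf(16, 9)
hcf(16, 9) = hcf(9, 7)
hcf(9, 7) = hcf(7, 2)
hcf(7, 2) = hcf(2, 1)
hcf(2, 1) = hcf(1, 0)
hcf(1, 0) = 1  (base case)

1


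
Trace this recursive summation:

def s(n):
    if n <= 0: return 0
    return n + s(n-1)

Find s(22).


s(22)
= 22 + 21 + 20 + 19 + 18 + 17 + 16 + 15 + 14 + 13 + 12 + 11 + 10 + 9 + 8 + 7 + 6 + 5 + 4 + 3 + 2 + 1 + s(0)
= 22 + 21 + 20 + 19 + 18 + 17 + 16 + 15 + 14 + 13 + 12 + 11 + 10 + 9 + 8 + 7 + 6 + 5 + 4 + 3 + 2 + 1 + 0
= 253

253


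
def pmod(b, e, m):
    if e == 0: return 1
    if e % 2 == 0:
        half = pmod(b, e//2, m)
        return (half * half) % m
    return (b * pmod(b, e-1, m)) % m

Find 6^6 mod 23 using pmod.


pmod(6, 6, 23): e is even, compute pmod(6, 3, 23)
  pmod(6, 3, 23): e is odd, compute pmod(6, 2, 23)
    pmod(6, 2, 23): e is even, compute pmod(6, 1, 23)
      pmod(6, 1, 23): e is odd, compute pmod(6, 0, 23)
        pmod(6, 0, 23) = 1
      (6 * 1) % 23 = 6
    half=6, (6*6) % 23 = 13
  (6 * 13) % 23 = 9
half=9, (9*9) % 23 = 12

12


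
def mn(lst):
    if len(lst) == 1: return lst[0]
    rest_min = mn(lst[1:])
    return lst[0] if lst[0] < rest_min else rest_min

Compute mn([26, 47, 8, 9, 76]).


mn([26, 47, 8, 9, 76]): compare 26 with mn([47, 8, 9, 76])
mn([47, 8, 9, 76]): compare 47 with mn([8, 9, 76])
mn([8, 9, 76]): compare 8 with mn([9, 76])
mn([9, 76]): compare 9 with mn([76])
mn([76]) = 76  (base case)
Compare 9 with 76 -> 9
Compare 8 with 9 -> 8
Compare 47 with 8 -> 8
Compare 26 with 8 -> 8

8


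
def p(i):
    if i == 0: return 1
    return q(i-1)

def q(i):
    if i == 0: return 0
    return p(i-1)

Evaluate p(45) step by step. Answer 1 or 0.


p(45) = q(44)
q(44) = p(43)
p(43) = q(42)
q(42) = p(41)
p(41) = q(40)
q(40) = p(39)
p(39) = q(38)
q(38) = p(37)
p(37) = q(36)
q(36) = p(35)
p(35) = q(34)
q(34) = p(33)
p(33) = q(32)
q(32) = p(31)
p(31) = q(30)
q(30) = p(29)
p(29) = q(28)
q(28) = p(27)
p(27) = q(26)
q(26) = p(25)
p(25) = q(24)
q(24) = p(23)
p(23) = q(22)
q(22) = p(21)
p(21) = q(20)
q(20) = p(19)
p(19) = q(18)
q(18) = p(17)
p(17) = q(16)
q(16) = p(15)
p(15) = q(14)
q(14) = p(13)
p(13) = q(12)
q(12) = p(11)
p(11) = q(10)
q(10) = p(9)
p(9) = q(8)
q(8) = p(7)
p(7) = q(6)
q(6) = p(5)
p(5) = q(4)
q(4) = p(3)
p(3) = q(2)
q(2) = p(1)
p(1) = q(0)
q(0) = 0  (base case)
Result: 0

0


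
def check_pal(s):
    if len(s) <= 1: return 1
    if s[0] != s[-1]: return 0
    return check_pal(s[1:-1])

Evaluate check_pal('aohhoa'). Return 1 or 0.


check_pal('aohhoa'): s[0]='a' == s[-1]='a' -> check check_pal('ohho')
check_pal('ohho'): s[0]='o' == s[-1]='o' -> check check_pal('hh')
check_pal('hh'): s[0]='h' == s[-1]='h' -> check check_pal('')
check_pal(''): len <= 1 -> return 1  (base case)
Result: 1 (palindrome)

1


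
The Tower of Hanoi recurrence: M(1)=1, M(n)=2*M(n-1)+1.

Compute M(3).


M(3) = 2 * M(2) + 1
M(2) = 2 * M(1) + 1
M(1) = 1  (base case)
M(2) = 2 * 1 + 1 = 3
M(3) = 2 * 3 + 1 = 7

7


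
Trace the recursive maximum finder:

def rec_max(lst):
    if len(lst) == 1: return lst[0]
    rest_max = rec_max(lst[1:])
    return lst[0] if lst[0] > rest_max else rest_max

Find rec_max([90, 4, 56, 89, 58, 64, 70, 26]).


rec_max([90, 4, 56, 89, 58, 64, 70, 26]): compare 90 with rec_max([4, 56, 89, 58, 64, 70, 26])
rec_max([4, 56, 89, 58, 64, 70, 26]): compare 4 with rec_max([56, 89, 58, 64, 70, 26])
rec_max([56, 89, 58, 64, 70, 26]): compare 56 with rec_max([89, 58, 64, 70, 26])
rec_max([89, 58, 64, 70, 26]): compare 89 with rec_max([58, 64, 70, 26])
rec_max([58, 64, 70, 26]): compare 58 with rec_max([64, 70, 26])
rec_max([64, 70, 26]): compare 64 with rec_max([70, 26])
rec_max([70, 26]): compare 70 with rec_max([26])
rec_max([26]) = 26  (base case)
Compare 70 with 26 -> 70
Compare 64 with 70 -> 70
Compare 58 with 70 -> 70
Compare 89 with 70 -> 89
Compare 56 with 89 -> 89
Compare 4 with 89 -> 89
Compare 90 with 89 -> 90

90


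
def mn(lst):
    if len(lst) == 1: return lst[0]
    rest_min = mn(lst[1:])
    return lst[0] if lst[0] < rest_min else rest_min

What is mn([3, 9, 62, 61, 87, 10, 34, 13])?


mn([3, 9, 62, 61, 87, 10, 34, 13]): compare 3 with mn([9, 62, 61, 87, 10, 34, 13])
mn([9, 62, 61, 87, 10, 34, 13]): compare 9 with mn([62, 61, 87, 10, 34, 13])
mn([62, 61, 87, 10, 34, 13]): compare 62 with mn([61, 87, 10, 34, 13])
mn([61, 87, 10, 34, 13]): compare 61 with mn([87, 10, 34, 13])
mn([87, 10, 34, 13]): compare 87 with mn([10, 34, 13])
mn([10, 34, 13]): compare 10 with mn([34, 13])
mn([34, 13]): compare 34 with mn([13])
mn([13]) = 13  (base case)
Compare 34 with 13 -> 13
Compare 10 with 13 -> 10
Compare 87 with 10 -> 10
Compare 61 with 10 -> 10
Compare 62 with 10 -> 10
Compare 9 with 10 -> 9
Compare 3 with 9 -> 3

3


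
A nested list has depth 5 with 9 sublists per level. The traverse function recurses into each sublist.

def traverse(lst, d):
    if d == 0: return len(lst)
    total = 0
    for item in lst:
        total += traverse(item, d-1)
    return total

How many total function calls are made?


At depth 0 (root): 1 call
At depth 1: each of 1 parents calls traverse on 9 children = 9 calls
At depth 2: each of 9 parents calls traverse on 9 children = 81 calls
At depth 3: each of 81 parents calls traverse on 9 children = 729 calls
At depth 4: each of 729 parents calls traverse on 9 children = 6561 calls
At depth 5: each of 6561 parents calls traverse on 9 children = 59049 calls
Total: 1 + 9 + 81 + 729 + 6561 + 59049 = 66430

66430


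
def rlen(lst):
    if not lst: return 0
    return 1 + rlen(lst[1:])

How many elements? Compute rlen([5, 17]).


rlen([5, 17]) = 1 + rlen([17])
rlen([17]) = 1 + rlen([])
rlen([]) = 0  (base case)
Unwinding: 1 + 1 + 0 = 2

2


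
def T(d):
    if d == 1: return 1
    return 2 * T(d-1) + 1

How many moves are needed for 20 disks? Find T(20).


T(20) = 2 * T(19) + 1
T(19) = 2 * T(18) + 1
T(18) = 2 * T(17) + 1
T(17) = 2 * T(16) + 1
T(16) = 2 * T(15) + 1
T(15) = 2 * T(14) + 1
T(14) = 2 * T(13) + 1
T(13) = 2 * T(12) + 1
T(12) = 2 * T(11) + 1
T(11) = 2 * T(10) + 1
T(10) = 2 * T(9) + 1
T(9) = 2 * T(8) + 1
T(8) = 2 * T(7) + 1
T(7) = 2 * T(6) + 1
T(6) = 2 * T(5) + 1
T(5) = 2 * T(4) + 1
T(4) = 2 * T(3) + 1
T(3) = 2 * T(2) + 1
T(2) = 2 * T(1) + 1
T(1) = 1  (base case)
T(2) = 2 * 1 + 1 = 3
T(3) = 2 * 3 + 1 = 7
T(4) = 2 * 7 + 1 = 15
T(5) = 2 * 15 + 1 = 31
T(6) = 2 * 31 + 1 = 63
T(7) = 2 * 63 + 1 = 127
T(8) = 2 * 127 + 1 = 255
T(9) = 2 * 255 + 1 = 511
T(10) = 2 * 511 + 1 = 1023
T(11) = 2 * 1023 + 1 = 2047
T(12) = 2 * 2047 + 1 = 4095
T(13) = 2 * 4095 + 1 = 8191
T(14) = 2 * 8191 + 1 = 16383
T(15) = 2 * 16383 + 1 = 32767
T(16) = 2 * 32767 + 1 = 65535
T(17) = 2 * 65535 + 1 = 131071
T(18) = 2 * 131071 + 1 = 262143
T(19) = 2 * 262143 + 1 = 524287
T(20) = 2 * 524287 + 1 = 1048575

1048575


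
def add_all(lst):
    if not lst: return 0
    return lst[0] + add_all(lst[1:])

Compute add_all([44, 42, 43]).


add_all([44, 42, 43]) = 44 + add_all([42, 43])
add_all([42, 43]) = 42 + add_all([43])
add_all([43]) = 43 + add_all([])
add_all([]) = 0  (base case)
Total: 44 + 42 + 43 + 0 = 129

129


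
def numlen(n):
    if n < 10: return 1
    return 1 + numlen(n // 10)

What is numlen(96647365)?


numlen(96647365) = 1 + numlen(9664736)
numlen(9664736) = 1 + numlen(966473)
numlen(966473) = 1 + numlen(96647)
numlen(96647) = 1 + numlen(9664)
numlen(9664) = 1 + numlen(966)
numlen(966) = 1 + numlen(96)
numlen(96) = 1 + numlen(9)
numlen(9) = 1  (base case: 9 < 10)
Unwinding: 1 + 1 + 1 + 1 + 1 + 1 + 1 + 1 = 8

8


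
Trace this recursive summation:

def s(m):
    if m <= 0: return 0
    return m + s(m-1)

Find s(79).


s(79)
= 79 + 78 + 77 + 76 + 75 + 74 + 73 + 72 + 71 + 70 + 69 + 68 + 67 + 66 + 65 + 64 + 63 + 62 + 61 + 60 + 59 + 58 + 57 + 56 + 55 + 54 + 53 + 52 + 51 + 50 + 49 + 48 + 47 + 46 + 45 + 44 + 43 + 42 + 41 + 40 + 39 + 38 + 37 + 36 + 35 + 34 + 33 + 32 + 31 + 30 + 29 + 28 + 27 + 26 + 25 + 24 + 23 + 22 + 21 + 20 + 19 + 18 + 17 + 16 + 15 + 14 + 13 + 12 + 11 + 10 + 9 + 8 + 7 + 6 + 5 + 4 + 3 + 2 + 1 + s(0)
= 79 + 78 + 77 + 76 + 75 + 74 + 73 + 72 + 71 + 70 + 69 + 68 + 67 + 66 + 65 + 64 + 63 + 62 + 61 + 60 + 59 + 58 + 57 + 56 + 55 + 54 + 53 + 52 + 51 + 50 + 49 + 48 + 47 + 46 + 45 + 44 + 43 + 42 + 41 + 40 + 39 + 38 + 37 + 36 + 35 + 34 + 33 + 32 + 31 + 30 + 29 + 28 + 27 + 26 + 25 + 24 + 23 + 22 + 21 + 20 + 19 + 18 + 17 + 16 + 15 + 14 + 13 + 12 + 11 + 10 + 9 + 8 + 7 + 6 + 5 + 4 + 3 + 2 + 1 + 0
= 3160

3160


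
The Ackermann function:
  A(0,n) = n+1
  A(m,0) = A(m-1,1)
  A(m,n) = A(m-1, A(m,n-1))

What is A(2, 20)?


A(2, 20) = A(1, A(2, 19))
  A(2, 19) = A(1, A(2, 18))
    A(2, 18) = A(1, A(2, 17))
      A(2, 17) = A(1, A(2, 16))
        A(2, 16) = A(1, A(2, 15))
          A(2, 15) = A(1, A(2, 14))
          A(2, 14) = A(1, A(2, 13))
          A(2, 13) = A(1, A(2, 12))
          A(2, 12) = A(1, A(2, 11))
          A(2, 11) = A(1, A(2, 10))
          A(2, 10) = A(1, A(2, 9))
          A(2, 9) = A(1, A(2, 8))
          A(2, 8) = A(1, A(2, 7))
          A(2, 7) = A(1, A(2, 6))
          A(2, 6) = A(1, A(2, 5))
          A(2, 5) = A(1, A(2, 4))
          A(2, 4) = A(1, A(2, 3))
          A(2, 3) = A(1, A(2, 2))
          A(2, 2) = A(1, A(2, 1))
          A(2, 1) = A(1, A(2, 0))
          A(2, 0) = A(1, 1)
          A(1, 1) = A(0, A(1, 0))
          A(1, 0) = A(0, 1)
          A(0, 1) = 2
            = A(0, 2)
... (trace truncated)
Result: A(2, 20) = 43

43


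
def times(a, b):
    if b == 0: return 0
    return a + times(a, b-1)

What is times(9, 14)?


times(9, 14) = 9 + times(9, 13)
times(9, 13) = 9 + times(9, 12)
times(9, 12) = 9 + times(9, 11)
times(9, 11) = 9 + times(9, 10)
times(9, 10) = 9 + times(9, 9)
times(9, 9) = 9 + times(9, 8)
times(9, 8) = 9 + times(9, 7)
times(9, 7) = 9 + times(9, 6)
times(9, 6) = 9 + times(9, 5)
times(9, 5) = 9 + times(9, 4)
times(9, 4) = 9 + times(9, 3)
times(9, 3) = 9 + times(9, 2)
times(9, 2) = 9 + times(9, 1)
times(9, 1) = 9 + times(9, 0)
times(9, 0) = 0  (base case)
Total: 9 + 9 + 9 + 9 + 9 + 9 + 9 + 9 + 9 + 9 + 9 + 9 + 9 + 9 + 0 = 126

126


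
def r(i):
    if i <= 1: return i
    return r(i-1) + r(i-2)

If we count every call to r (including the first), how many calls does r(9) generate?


Let C(n) = total calls for r(n)
C(0) = 1, C(1) = 1
C(2) = 1 + C(1) + C(0) = 1 + 1 + 1 = 3
C(3) = 1 + C(2) + C(1) = 1 + 3 + 1 = 5
C(4) = 1 + C(3) + C(2) = 1 + 5 + 3 = 9
C(5) = 1 + C(4) + C(3) = 1 + 9 + 5 = 15
C(6) = 1 + C(5) + C(4) = 1 + 15 + 9 = 25
C(7) = 1 + C(6) + C(5) = 1 + 25 + 15 = 41
C(8) = 1 + C(7) + C(6) = 1 + 41 + 25 = 67
C(9) = 1 + C(8) + C(7) = 1 + 67 + 41 = 109

109


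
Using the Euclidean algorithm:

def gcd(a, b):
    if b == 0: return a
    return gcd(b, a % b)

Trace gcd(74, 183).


gcd(74, 183) = gcd(183, 74)
gcd(183, 74) = gcd(74, 35)
gcd(74, 35) = gcd(35, 4)
gcd(35, 4) = gcd(4, 3)
gcd(4, 3) = gcd(3, 1)
gcd(3, 1) = gcd(1, 0)
gcd(1, 0) = 1  (base case)

1


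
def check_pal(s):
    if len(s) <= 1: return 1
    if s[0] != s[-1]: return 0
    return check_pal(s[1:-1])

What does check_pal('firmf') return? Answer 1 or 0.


check_pal('firmf'): s[0]='f' == s[-1]='f' -> check check_pal('irm')
check_pal('irm'): s[0]='i' != s[-1]='m' -> return 0
Result: 0 (not a palindrome)

0


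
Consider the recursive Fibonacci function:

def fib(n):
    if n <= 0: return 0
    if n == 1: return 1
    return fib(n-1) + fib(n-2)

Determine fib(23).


Computing fib(23) bottom-up:
fib(0) = 0
fib(1) = 1
fib(2) = fib(1) + fib(0) = 1 + 0 = 1
fib(3) = fib(2) + fib(1) = 1 + 1 = 2
fib(4) = fib(3) + fib(2) = 2 + 1 = 3
fib(5) = fib(4) + fib(3) = 3 + 2 = 5
fib(6) = fib(5) + fib(4) = 5 + 3 = 8
fib(7) = fib(6) + fib(5) = 8 + 5 = 13
fib(8) = fib(7) + fib(6) = 13 + 8 = 21
fib(9) = fib(8) + fib(7) = 21 + 13 = 34
fib(10) = fib(9) + fib(8) = 34 + 21 = 55
fib(11) = fib(10) + fib(9) = 55 + 34 = 89
fib(12) = fib(11) + fib(10) = 89 + 55 = 144
fib(13) = fib(12) + fib(11) = 144 + 89 = 233
fib(14) = fib(13) + fib(12) = 233 + 144 = 377
fib(15) = fib(14) + fib(13) = 377 + 233 = 610
fib(16) = fib(15) + fib(14) = 610 + 377 = 987
fib(17) = fib(16) + fib(15) = 987 + 610 = 1597
fib(18) = fib(17) + fib(16) = 1597 + 987 = 2584
fib(19) = fib(18) + fib(17) = 2584 + 1597 = 4181
fib(20) = fib(19) + fib(18) = 4181 + 2584 = 6765
fib(21) = fib(20) + fib(19) = 6765 + 4181 = 10946
fib(22) = fib(21) + fib(20) = 10946 + 6765 = 17711
fib(23) = fib(22) + fib(21) = 17711 + 10946 = 28657

28657


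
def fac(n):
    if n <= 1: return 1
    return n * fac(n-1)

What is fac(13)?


fac(13)
= 13 * fac(12)
= 13 * 12 * fac(11)
= 13 * 12 * 11 * fac(10)
= 13 * 12 * 11 * 10 * fac(9)
= 13 * 12 * 11 * 10 * 9 * fac(8)
= 13 * 12 * 11 * 10 * 9 * 8 * fac(7)
= 13 * 12 * 11 * 10 * 9 * 8 * 7 * fac(6)
= 13 * 12 * 11 * 10 * 9 * 8 * 7 * 6 * fac(5)
= 13 * 12 * 11 * 10 * 9 * 8 * 7 * 6 * 5 * fac(4)
= 13 * 12 * 11 * 10 * 9 * 8 * 7 * 6 * 5 * 4 * fac(3)
= 13 * 12 * 11 * 10 * 9 * 8 * 7 * 6 * 5 * 4 * 3 * fac(2)
= 13 * 12 * 11 * 10 * 9 * 8 * 7 * 6 * 5 * 4 * 3 * 2 * fac(1)
= 13 * 12 * 11 * 10 * 9 * 8 * 7 * 6 * 5 * 4 * 3 * 2 * 1
= 6227020800

6227020800


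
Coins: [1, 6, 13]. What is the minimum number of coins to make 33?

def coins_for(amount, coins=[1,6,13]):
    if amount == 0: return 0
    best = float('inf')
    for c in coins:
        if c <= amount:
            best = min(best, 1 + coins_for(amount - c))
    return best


Building up with DP:
coins_for(0) = 0
coins_for(1) = min(1+coins_for(0)=1+0=1) = 1
coins_for(2) = min(1+coins_for(1)=1+1=2) = 2
coins_for(3) = min(1+coins_for(2)=1+2=3) = 3
coins_for(4) = min(1+coins_for(3)=1+3=4) = 4
coins_for(5) = min(1+coins_for(4)=1+4=5) = 5
coins_for(6) = min(1+coins_for(5)=1+5=6, 1+coins_for(0)=1+0=1) = 1
coins_for(7) = min(1+coins_for(6)=1+1=2, 1+coins_for(1)=1+1=2) = 2
coins_for(8) = min(1+coins_for(7)=1+2=3, 1+coins_for(2)=1+2=3) = 3
coins_for(9) = min(1+coins_for(8)=1+3=4, 1+coins_for(3)=1+3=4) = 4
coins_for(10) = min(1+coins_for(9)=1+4=5, 1+coins_for(4)=1+4=5) = 5
coins_for(11) = min(1+coins_for(10)=1+5=6, 1+coins_for(5)=1+5=6) = 6
coins_for(12) = min(1+coins_for(11)=1+6=7, 1+coins_for(6)=1+1=2) = 2
coins_for(13) = min(1+coins_for(12)=1+2=3, 1+coins_for(7)=1+2=3, 1+coins_for(0)=1+0=1) = 1
coins_for(14) = min(1+coins_for(13)=1+1=2, 1+coins_for(8)=1+3=4, 1+coins_for(1)=1+1=2) = 2
coins_for(15) = min(1+coins_for(14)=1+2=3, 1+coins_for(9)=1+4=5, 1+coins_for(2)=1+2=3) = 3
coins_for(16) = min(1+coins_for(15)=1+3=4, 1+coins_for(10)=1+5=6, 1+coins_for(3)=1+3=4) = 4
coins_for(17) = min(1+coins_for(16)=1+4=5, 1+coins_for(11)=1+6=7, 1+coins_for(4)=1+4=5) = 5
coins_for(18) = min(1+coins_for(17)=1+5=6, 1+coins_for(12)=1+2=3, 1+coins_for(5)=1+5=6) = 3
coins_for(19) = min(1+coins_for(18)=1+3=4, 1+coins_for(13)=1+1=2, 1+coins_for(6)=1+1=2) = 2
coins_for(20) = min(1+coins_for(19)=1+2=3, 1+coins_for(14)=1+2=3, 1+coins_for(7)=1+2=3) = 3
coins_for(21) = min(1+coins_for(20)=1+3=4, 1+coins_for(15)=1+3=4, 1+coins_for(8)=1+3=4) = 4
coins_for(22) = min(1+coins_for(21)=1+4=5, 1+coins_for(16)=1+4=5, 1+coins_for(9)=1+4=5) = 5
coins_for(23) = min(1+coins_for(22)=1+5=6, 1+coins_for(17)=1+5=6, 1+coins_for(10)=1+5=6) = 6
coins_for(24) = min(1+coins_for(23)=1+6=7, 1+coins_for(18)=1+3=4, 1+coins_for(11)=1+6=7) = 4
coins_for(25) = min(1+coins_for(24)=1+4=5, 1+coins_for(19)=1+2=3, 1+coins_for(12)=1+2=3) = 3
coins_for(26) = min(1+coins_for(25)=1+3=4, 1+coins_for(20)=1+3=4, 1+coins_for(13)=1+1=2) = 2
coins_for(27) = min(1+coins_for(26)=1+2=3, 1+coins_for(21)=1+4=5, 1+coins_for(14)=1+2=3) = 3
coins_for(28) = min(1+coins_for(27)=1+3=4, 1+coins_for(22)=1+5=6, 1+coins_for(15)=1+3=4) = 4
coins_for(29) = min(1+coins_for(28)=1+4=5, 1+coins_for(23)=1+6=7, 1+coins_for(16)=1+4=5) = 5
coins_for(30) = min(1+coins_for(29)=1+5=6, 1+coins_for(24)=1+4=5, 1+coins_for(17)=1+5=6) = 5
coins_for(31) = min(1+coins_for(30)=1+5=6, 1+coins_for(25)=1+3=4, 1+coins_for(18)=1+3=4) = 4
coins_for(32) = min(1+coins_for(31)=1+4=5, 1+coins_for(26)=1+2=3, 1+coins_for(19)=1+2=3) = 3
coins_for(33) = min(1+coins_for(32)=1+3=4, 1+coins_for(27)=1+3=4, 1+coins_for(20)=1+3=4) = 4

4


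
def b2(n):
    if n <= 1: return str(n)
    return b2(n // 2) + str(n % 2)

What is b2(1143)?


b2(1143) = b2(571) + '1'
b2(571) = b2(285) + '1'
b2(285) = b2(142) + '1'
b2(142) = b2(71) + '0'
b2(71) = b2(35) + '1'
b2(35) = b2(17) + '1'
b2(17) = b2(8) + '1'
b2(8) = b2(4) + '0'
b2(4) = b2(2) + '0'
b2(2) = b2(1) + '0'
b2(1) = '1'  (base case)
Concatenating: '1' + '0' + '0' + '0' + '1' + '1' + '1' + '0' + '1' + '1' + '1' = '10001110111'

10001110111


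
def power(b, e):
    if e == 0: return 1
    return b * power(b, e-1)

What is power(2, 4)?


power(2, 4)
= 2 * power(2, 3)
= 2 * 2 * power(2, 2)
= 2 * 2 * 2 * power(2, 1)
= 2 * 2 * 2 * 2 * power(2, 0)
= 2 * 2 * 2 * 2 * 1
= 16

16


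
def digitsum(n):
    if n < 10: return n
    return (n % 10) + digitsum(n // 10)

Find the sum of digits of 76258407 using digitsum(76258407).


digitsum(76258407) = 7 + digitsum(7625840)
digitsum(7625840) = 0 + digitsum(762584)
digitsum(762584) = 4 + digitsum(76258)
digitsum(76258) = 8 + digitsum(7625)
digitsum(7625) = 5 + digitsum(762)
digitsum(762) = 2 + digitsum(76)
digitsum(76) = 6 + digitsum(7)
digitsum(7) = 7  (base case)
Total: 7 + 0 + 4 + 8 + 5 + 2 + 6 + 7 = 39

39


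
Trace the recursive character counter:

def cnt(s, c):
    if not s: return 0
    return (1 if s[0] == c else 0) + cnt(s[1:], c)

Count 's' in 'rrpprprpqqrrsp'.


s[0]='r' != 's' -> 0
s[0]='r' != 's' -> 0
s[0]='p' != 's' -> 0
s[0]='p' != 's' -> 0
s[0]='r' != 's' -> 0
s[0]='p' != 's' -> 0
s[0]='r' != 's' -> 0
s[0]='p' != 's' -> 0
s[0]='q' != 's' -> 0
s[0]='q' != 's' -> 0
s[0]='r' != 's' -> 0
s[0]='r' != 's' -> 0
s[0]='s' == 's' -> 1
s[0]='p' != 's' -> 0
Sum: 0 + 0 + 0 + 0 + 0 + 0 + 0 + 0 + 0 + 0 + 0 + 0 + 1 + 0 = 1

1


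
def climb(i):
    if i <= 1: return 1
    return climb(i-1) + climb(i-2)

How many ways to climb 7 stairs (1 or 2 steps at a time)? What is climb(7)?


Building up from base cases:
climb(0) = 1
climb(1) = 1
climb(2) = climb(1) + climb(0) = 1 + 1 = 2
climb(3) = climb(2) + climb(1) = 2 + 1 = 3
climb(4) = climb(3) + climb(2) = 3 + 2 = 5
climb(5) = climb(4) + climb(3) = 5 + 3 = 8
climb(6) = climb(5) + climb(4) = 8 + 5 = 13
climb(7) = climb(6) + climb(5) = 13 + 8 = 21

21


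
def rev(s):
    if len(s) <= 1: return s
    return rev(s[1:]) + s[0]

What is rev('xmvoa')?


rev('xmvoa') = rev('mvoa') + 'x'
rev('mvoa') = rev('voa') + 'm'
rev('voa') = rev('oa') + 'v'
rev('oa') = rev('a') + 'o'
rev('a') = 'a'  (base case)
Concatenating: 'a' + 'o' + 'v' + 'm' + 'x' = 'aovmx'

aovmx


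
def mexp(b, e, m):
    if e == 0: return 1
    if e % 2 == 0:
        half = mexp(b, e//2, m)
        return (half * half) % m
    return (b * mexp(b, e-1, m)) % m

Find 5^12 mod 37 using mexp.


mexp(5, 12, 37): e is even, compute mexp(5, 6, 37)
  mexp(5, 6, 37): e is even, compute mexp(5, 3, 37)
    mexp(5, 3, 37): e is odd, compute mexp(5, 2, 37)
      mexp(5, 2, 37): e is even, compute mexp(5, 1, 37)
        mexp(5, 1, 37): e is odd, compute mexp(5, 0, 37)
          mexp(5, 0, 37) = 1
        (5 * 1) % 37 = 5
      half=5, (5*5) % 37 = 25
    (5 * 25) % 37 = 14
  half=14, (14*14) % 37 = 11
half=11, (11*11) % 37 = 10

10


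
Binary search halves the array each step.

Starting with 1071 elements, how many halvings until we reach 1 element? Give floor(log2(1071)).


1071 / 2 = 535
535 / 2 = 267
267 / 2 = 133
133 / 2 = 66
66 / 2 = 33
33 / 2 = 16
16 / 2 = 8
8 / 2 = 4
4 / 2 = 2
2 / 2 = 1
Reached 1 after 10 halvings

10


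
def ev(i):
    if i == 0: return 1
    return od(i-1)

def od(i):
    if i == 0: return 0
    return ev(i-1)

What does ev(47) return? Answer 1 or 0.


ev(47) = od(46)
od(46) = ev(45)
ev(45) = od(44)
od(44) = ev(43)
ev(43) = od(42)
od(42) = ev(41)
ev(41) = od(40)
od(40) = ev(39)
ev(39) = od(38)
od(38) = ev(37)
ev(37) = od(36)
od(36) = ev(35)
ev(35) = od(34)
od(34) = ev(33)
ev(33) = od(32)
od(32) = ev(31)
ev(31) = od(30)
od(30) = ev(29)
ev(29) = od(28)
od(28) = ev(27)
ev(27) = od(26)
od(26) = ev(25)
ev(25) = od(24)
od(24) = ev(23)
ev(23) = od(22)
od(22) = ev(21)
ev(21) = od(20)
od(20) = ev(19)
ev(19) = od(18)
od(18) = ev(17)
ev(17) = od(16)
od(16) = ev(15)
ev(15) = od(14)
od(14) = ev(13)
ev(13) = od(12)
od(12) = ev(11)
ev(11) = od(10)
od(10) = ev(9)
ev(9) = od(8)
od(8) = ev(7)
ev(7) = od(6)
od(6) = ev(5)
ev(5) = od(4)
od(4) = ev(3)
ev(3) = od(2)
od(2) = ev(1)
ev(1) = od(0)
od(0) = 0  (base case)
Result: 0

0


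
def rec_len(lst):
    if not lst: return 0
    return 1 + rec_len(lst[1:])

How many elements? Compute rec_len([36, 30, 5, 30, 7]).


rec_len([36, 30, 5, 30, 7]) = 1 + rec_len([30, 5, 30, 7])
rec_len([30, 5, 30, 7]) = 1 + rec_len([5, 30, 7])
rec_len([5, 30, 7]) = 1 + rec_len([30, 7])
rec_len([30, 7]) = 1 + rec_len([7])
rec_len([7]) = 1 + rec_len([])
rec_len([]) = 0  (base case)
Unwinding: 1 + 1 + 1 + 1 + 1 + 0 = 5

5


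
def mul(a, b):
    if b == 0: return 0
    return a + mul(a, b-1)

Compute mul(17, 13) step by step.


mul(17, 13) = 17 + mul(17, 12)
mul(17, 12) = 17 + mul(17, 11)
mul(17, 11) = 17 + mul(17, 10)
mul(17, 10) = 17 + mul(17, 9)
mul(17, 9) = 17 + mul(17, 8)
mul(17, 8) = 17 + mul(17, 7)
mul(17, 7) = 17 + mul(17, 6)
mul(17, 6) = 17 + mul(17, 5)
mul(17, 5) = 17 + mul(17, 4)
mul(17, 4) = 17 + mul(17, 3)
mul(17, 3) = 17 + mul(17, 2)
mul(17, 2) = 17 + mul(17, 1)
mul(17, 1) = 17 + mul(17, 0)
mul(17, 0) = 0  (base case)
Total: 17 + 17 + 17 + 17 + 17 + 17 + 17 + 17 + 17 + 17 + 17 + 17 + 17 + 0 = 221

221


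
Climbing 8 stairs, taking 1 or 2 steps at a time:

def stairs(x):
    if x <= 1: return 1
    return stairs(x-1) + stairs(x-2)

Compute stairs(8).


Building up from base cases:
stairs(0) = 1
stairs(1) = 1
stairs(2) = stairs(1) + stairs(0) = 1 + 1 = 2
stairs(3) = stairs(2) + stairs(1) = 2 + 1 = 3
stairs(4) = stairs(3) + stairs(2) = 3 + 2 = 5
stairs(5) = stairs(4) + stairs(3) = 5 + 3 = 8
stairs(6) = stairs(5) + stairs(4) = 8 + 5 = 13
stairs(7) = stairs(6) + stairs(5) = 13 + 8 = 21
stairs(8) = stairs(7) + stairs(6) = 21 + 13 = 34

34


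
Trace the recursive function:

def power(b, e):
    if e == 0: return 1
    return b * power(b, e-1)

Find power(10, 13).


power(10, 13)
= 10 * power(10, 12)
= 10 * 10 * power(10, 11)
= 10 * 10 * 10 * power(10, 10)
= 10 * 10 * 10 * 10 * power(10, 9)
= 10 * 10 * 10 * 10 * 10 * power(10, 8)
= 10 * 10 * 10 * 10 * 10 * 10 * power(10, 7)
= 10 * 10 * 10 * 10 * 10 * 10 * 10 * power(10, 6)
= 10 * 10 * 10 * 10 * 10 * 10 * 10 * 10 * power(10, 5)
= 10 * 10 * 10 * 10 * 10 * 10 * 10 * 10 * 10 * power(10, 4)
= 10 * 10 * 10 * 10 * 10 * 10 * 10 * 10 * 10 * 10 * power(10, 3)
= 10 * 10 * 10 * 10 * 10 * 10 * 10 * 10 * 10 * 10 * 10 * power(10, 2)
= 10 * 10 * 10 * 10 * 10 * 10 * 10 * 10 * 10 * 10 * 10 * 10 * power(10, 1)
= 10 * 10 * 10 * 10 * 10 * 10 * 10 * 10 * 10 * 10 * 10 * 10 * 10 * power(10, 0)
= 10 * 10 * 10 * 10 * 10 * 10 * 10 * 10 * 10 * 10 * 10 * 10 * 10 * 1
= 10000000000000

10000000000000


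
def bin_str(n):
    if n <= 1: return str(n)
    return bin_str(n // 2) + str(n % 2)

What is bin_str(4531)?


bin_str(4531) = bin_str(2265) + '1'
bin_str(2265) = bin_str(1132) + '1'
bin_str(1132) = bin_str(566) + '0'
bin_str(566) = bin_str(283) + '0'
bin_str(283) = bin_str(141) + '1'
bin_str(141) = bin_str(70) + '1'
bin_str(70) = bin_str(35) + '0'
bin_str(35) = bin_str(17) + '1'
bin_str(17) = bin_str(8) + '1'
bin_str(8) = bin_str(4) + '0'
bin_str(4) = bin_str(2) + '0'
bin_str(2) = bin_str(1) + '0'
bin_str(1) = '1'  (base case)
Concatenating: '1' + '0' + '0' + '0' + '1' + '1' + '0' + '1' + '1' + '0' + '0' + '1' + '1' = '1000110110011'

1000110110011


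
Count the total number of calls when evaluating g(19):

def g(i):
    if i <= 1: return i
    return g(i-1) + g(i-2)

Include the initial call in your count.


Let C(n) = total calls for g(n)
C(0) = 1, C(1) = 1
C(2) = 1 + C(1) + C(0) = 1 + 1 + 1 = 3
C(3) = 1 + C(2) + C(1) = 1 + 3 + 1 = 5
C(4) = 1 + C(3) + C(2) = 1 + 5 + 3 = 9
C(5) = 1 + C(4) + C(3) = 1 + 9 + 5 = 15
C(6) = 1 + C(5) + C(4) = 1 + 15 + 9 = 25
C(7) = 1 + C(6) + C(5) = 1 + 25 + 15 = 41
C(8) = 1 + C(7) + C(6) = 1 + 41 + 25 = 67
C(9) = 1 + C(8) + C(7) = 1 + 67 + 41 = 109
C(10) = 1 + C(9) + C(8) = 1 + 109 + 67 = 177
C(11) = 1 + C(10) + C(9) = 1 + 177 + 109 = 287
C(12) = 1 + C(11) + C(10) = 1 + 287 + 177 = 465
C(13) = 1 + C(12) + C(11) = 1 + 465 + 287 = 753
C(14) = 1 + C(13) + C(12) = 1 + 753 + 465 = 1219
C(15) = 1 + C(14) + C(13) = 1 + 1219 + 753 = 1973
C(16) = 1 + C(15) + C(14) = 1 + 1973 + 1219 = 3193
C(17) = 1 + C(16) + C(15) = 1 + 3193 + 1973 = 5167
C(18) = 1 + C(17) + C(16) = 1 + 5167 + 3193 = 8361
C(19) = 1 + C(18) + C(17) = 1 + 8361 + 5167 = 13529

13529


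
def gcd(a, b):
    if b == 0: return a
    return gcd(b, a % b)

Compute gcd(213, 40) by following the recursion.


gcd(213, 40) = gcd(40, 13)
gcd(40, 13) = gcd(13, 1)
gcd(13, 1) = gcd(1, 0)
gcd(1, 0) = 1  (base case)

1


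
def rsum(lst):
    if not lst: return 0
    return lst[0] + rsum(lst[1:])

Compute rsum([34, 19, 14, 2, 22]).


rsum([34, 19, 14, 2, 22]) = 34 + rsum([19, 14, 2, 22])
rsum([19, 14, 2, 22]) = 19 + rsum([14, 2, 22])
rsum([14, 2, 22]) = 14 + rsum([2, 22])
rsum([2, 22]) = 2 + rsum([22])
rsum([22]) = 22 + rsum([])
rsum([]) = 0  (base case)
Total: 34 + 19 + 14 + 2 + 22 + 0 = 91

91


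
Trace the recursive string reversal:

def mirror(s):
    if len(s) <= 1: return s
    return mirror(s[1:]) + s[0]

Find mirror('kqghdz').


mirror('kqghdz') = mirror('qghdz') + 'k'
mirror('qghdz') = mirror('ghdz') + 'q'
mirror('ghdz') = mirror('hdz') + 'g'
mirror('hdz') = mirror('dz') + 'h'
mirror('dz') = mirror('z') + 'd'
mirror('z') = 'z'  (base case)
Concatenating: 'z' + 'd' + 'h' + 'g' + 'q' + 'k' = 'zdhgqk'

zdhgqk


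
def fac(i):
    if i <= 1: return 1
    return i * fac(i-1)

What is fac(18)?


fac(18)
= 18 * fac(17)
= 18 * 17 * fac(16)
= 18 * 17 * 16 * fac(15)
= 18 * 17 * 16 * 15 * fac(14)
= 18 * 17 * 16 * 15 * 14 * fac(13)
= 18 * 17 * 16 * 15 * 14 * 13 * fac(12)
= 18 * 17 * 16 * 15 * 14 * 13 * 12 * fac(11)
= 18 * 17 * 16 * 15 * 14 * 13 * 12 * 11 * fac(10)
= 18 * 17 * 16 * 15 * 14 * 13 * 12 * 11 * 10 * fac(9)
= 18 * 17 * 16 * 15 * 14 * 13 * 12 * 11 * 10 * 9 * fac(8)
= 18 * 17 * 16 * 15 * 14 * 13 * 12 * 11 * 10 * 9 * 8 * fac(7)
= 18 * 17 * 16 * 15 * 14 * 13 * 12 * 11 * 10 * 9 * 8 * 7 * fac(6)
= 18 * 17 * 16 * 15 * 14 * 13 * 12 * 11 * 10 * 9 * 8 * 7 * 6 * fac(5)
= 18 * 17 * 16 * 15 * 14 * 13 * 12 * 11 * 10 * 9 * 8 * 7 * 6 * 5 * fac(4)
= 18 * 17 * 16 * 15 * 14 * 13 * 12 * 11 * 10 * 9 * 8 * 7 * 6 * 5 * 4 * fac(3)
= 18 * 17 * 16 * 15 * 14 * 13 * 12 * 11 * 10 * 9 * 8 * 7 * 6 * 5 * 4 * 3 * fac(2)
= 18 * 17 * 16 * 15 * 14 * 13 * 12 * 11 * 10 * 9 * 8 * 7 * 6 * 5 * 4 * 3 * 2 * fac(1)
= 18 * 17 * 16 * 15 * 14 * 13 * 12 * 11 * 10 * 9 * 8 * 7 * 6 * 5 * 4 * 3 * 2 * 1
= 6402373705728000

6402373705728000


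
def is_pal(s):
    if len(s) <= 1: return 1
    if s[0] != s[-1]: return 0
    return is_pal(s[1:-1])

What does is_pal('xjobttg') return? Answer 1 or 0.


is_pal('xjobttg'): s[0]='x' != s[-1]='g' -> return 0
Result: 0 (not a palindrome)

0


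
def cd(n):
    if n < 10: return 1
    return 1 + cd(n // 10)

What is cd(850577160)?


cd(850577160) = 1 + cd(85057716)
cd(85057716) = 1 + cd(8505771)
cd(8505771) = 1 + cd(850577)
cd(850577) = 1 + cd(85057)
cd(85057) = 1 + cd(8505)
cd(8505) = 1 + cd(850)
cd(850) = 1 + cd(85)
cd(85) = 1 + cd(8)
cd(8) = 1  (base case: 8 < 10)
Unwinding: 1 + 1 + 1 + 1 + 1 + 1 + 1 + 1 + 1 = 9

9


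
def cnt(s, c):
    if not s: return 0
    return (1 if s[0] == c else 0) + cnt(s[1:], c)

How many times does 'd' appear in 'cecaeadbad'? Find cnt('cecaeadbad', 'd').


s[0]='c' != 'd' -> 0
s[0]='e' != 'd' -> 0
s[0]='c' != 'd' -> 0
s[0]='a' != 'd' -> 0
s[0]='e' != 'd' -> 0
s[0]='a' != 'd' -> 0
s[0]='d' == 'd' -> 1
s[0]='b' != 'd' -> 0
s[0]='a' != 'd' -> 0
s[0]='d' == 'd' -> 1
Sum: 0 + 0 + 0 + 0 + 0 + 0 + 1 + 0 + 0 + 1 = 2

2


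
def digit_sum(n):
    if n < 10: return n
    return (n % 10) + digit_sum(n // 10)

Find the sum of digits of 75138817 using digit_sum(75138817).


digit_sum(75138817) = 7 + digit_sum(7513881)
digit_sum(7513881) = 1 + digit_sum(751388)
digit_sum(751388) = 8 + digit_sum(75138)
digit_sum(75138) = 8 + digit_sum(7513)
digit_sum(7513) = 3 + digit_sum(751)
digit_sum(751) = 1 + digit_sum(75)
digit_sum(75) = 5 + digit_sum(7)
digit_sum(7) = 7  (base case)
Total: 7 + 1 + 8 + 8 + 3 + 1 + 5 + 7 = 40

40


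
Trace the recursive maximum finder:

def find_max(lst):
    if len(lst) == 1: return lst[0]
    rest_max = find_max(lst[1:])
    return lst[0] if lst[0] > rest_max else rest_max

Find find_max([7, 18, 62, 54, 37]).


find_max([7, 18, 62, 54, 37]): compare 7 with find_max([18, 62, 54, 37])
find_max([18, 62, 54, 37]): compare 18 with find_max([62, 54, 37])
find_max([62, 54, 37]): compare 62 with find_max([54, 37])
find_max([54, 37]): compare 54 with find_max([37])
find_max([37]) = 37  (base case)
Compare 54 with 37 -> 54
Compare 62 with 54 -> 62
Compare 18 with 62 -> 62
Compare 7 with 62 -> 62

62


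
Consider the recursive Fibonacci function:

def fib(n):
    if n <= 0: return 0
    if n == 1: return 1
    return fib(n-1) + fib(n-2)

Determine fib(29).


Computing fib(29) bottom-up:
fib(0) = 0
fib(1) = 1
fib(2) = fib(1) + fib(0) = 1 + 0 = 1
fib(3) = fib(2) + fib(1) = 1 + 1 = 2
fib(4) = fib(3) + fib(2) = 2 + 1 = 3
fib(5) = fib(4) + fib(3) = 3 + 2 = 5
fib(6) = fib(5) + fib(4) = 5 + 3 = 8
fib(7) = fib(6) + fib(5) = 8 + 5 = 13
fib(8) = fib(7) + fib(6) = 13 + 8 = 21
fib(9) = fib(8) + fib(7) = 21 + 13 = 34
fib(10) = fib(9) + fib(8) = 34 + 21 = 55
fib(11) = fib(10) + fib(9) = 55 + 34 = 89
fib(12) = fib(11) + fib(10) = 89 + 55 = 144
fib(13) = fib(12) + fib(11) = 144 + 89 = 233
fib(14) = fib(13) + fib(12) = 233 + 144 = 377
fib(15) = fib(14) + fib(13) = 377 + 233 = 610
fib(16) = fib(15) + fib(14) = 610 + 377 = 987
fib(17) = fib(16) + fib(15) = 987 + 610 = 1597
fib(18) = fib(17) + fib(16) = 1597 + 987 = 2584
fib(19) = fib(18) + fib(17) = 2584 + 1597 = 4181
fib(20) = fib(19) + fib(18) = 4181 + 2584 = 6765
fib(21) = fib(20) + fib(19) = 6765 + 4181 = 10946
fib(22) = fib(21) + fib(20) = 10946 + 6765 = 17711
fib(23) = fib(22) + fib(21) = 17711 + 10946 = 28657
fib(24) = fib(23) + fib(22) = 28657 + 17711 = 46368
fib(25) = fib(24) + fib(23) = 46368 + 28657 = 75025
fib(26) = fib(25) + fib(24) = 75025 + 46368 = 121393
fib(27) = fib(26) + fib(25) = 121393 + 75025 = 196418
fib(28) = fib(27) + fib(26) = 196418 + 121393 = 317811
fib(29) = fib(28) + fib(27) = 317811 + 196418 = 514229

514229


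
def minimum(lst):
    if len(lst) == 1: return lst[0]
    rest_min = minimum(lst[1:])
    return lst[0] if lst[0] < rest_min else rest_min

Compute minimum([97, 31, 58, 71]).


minimum([97, 31, 58, 71]): compare 97 with minimum([31, 58, 71])
minimum([31, 58, 71]): compare 31 with minimum([58, 71])
minimum([58, 71]): compare 58 with minimum([71])
minimum([71]) = 71  (base case)
Compare 58 with 71 -> 58
Compare 31 with 58 -> 31
Compare 97 with 31 -> 31

31


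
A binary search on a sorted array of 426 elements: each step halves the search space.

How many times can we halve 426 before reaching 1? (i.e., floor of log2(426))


426 / 2 = 213
213 / 2 = 106
106 / 2 = 53
53 / 2 = 26
26 / 2 = 13
13 / 2 = 6
6 / 2 = 3
3 / 2 = 1
Reached 1 after 8 halvings

8


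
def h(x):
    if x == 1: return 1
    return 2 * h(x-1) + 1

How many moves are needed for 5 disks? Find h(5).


h(5) = 2 * h(4) + 1
h(4) = 2 * h(3) + 1
h(3) = 2 * h(2) + 1
h(2) = 2 * h(1) + 1
h(1) = 1  (base case)
h(2) = 2 * 1 + 1 = 3
h(3) = 2 * 3 + 1 = 7
h(4) = 2 * 7 + 1 = 15
h(5) = 2 * 15 + 1 = 31

31


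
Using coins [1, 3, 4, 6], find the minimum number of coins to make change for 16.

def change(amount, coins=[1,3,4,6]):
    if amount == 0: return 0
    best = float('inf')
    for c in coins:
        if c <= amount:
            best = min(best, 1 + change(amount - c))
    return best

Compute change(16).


Building up with DP:
change(0) = 0
change(1) = min(1+change(0)=1+0=1) = 1
change(2) = min(1+change(1)=1+1=2) = 2
change(3) = min(1+change(2)=1+2=3, 1+change(0)=1+0=1) = 1
change(4) = min(1+change(3)=1+1=2, 1+change(1)=1+1=2, 1+change(0)=1+0=1) = 1
change(5) = min(1+change(4)=1+1=2, 1+change(2)=1+2=3, 1+change(1)=1+1=2) = 2
change(6) = min(1+change(5)=1+2=3, 1+change(3)=1+1=2, 1+change(2)=1+2=3, 1+change(0)=1+0=1) = 1
change(7) = min(1+change(6)=1+1=2, 1+change(4)=1+1=2, 1+change(3)=1+1=2, 1+change(1)=1+1=2) = 2
change(8) = min(1+change(7)=1+2=3, 1+change(5)=1+2=3, 1+change(4)=1+1=2, 1+change(2)=1+2=3) = 2
change(9) = min(1+change(8)=1+2=3, 1+change(6)=1+1=2, 1+change(5)=1+2=3, 1+change(3)=1+1=2) = 2
change(10) = min(1+change(9)=1+2=3, 1+change(7)=1+2=3, 1+change(6)=1+1=2, 1+change(4)=1+1=2) = 2
change(11) = min(1+change(10)=1+2=3, 1+change(8)=1+2=3, 1+change(7)=1+2=3, 1+change(5)=1+2=3) = 3
change(12) = min(1+change(11)=1+3=4, 1+change(9)=1+2=3, 1+change(8)=1+2=3, 1+change(6)=1+1=2) = 2
change(13) = min(1+change(12)=1+2=3, 1+change(10)=1+2=3, 1+change(9)=1+2=3, 1+change(7)=1+2=3) = 3
change(14) = min(1+change(13)=1+3=4, 1+change(11)=1+3=4, 1+change(10)=1+2=3, 1+change(8)=1+2=3) = 3
change(15) = min(1+change(14)=1+3=4, 1+change(12)=1+2=3, 1+change(11)=1+3=4, 1+change(9)=1+2=3) = 3
change(16) = min(1+change(15)=1+3=4, 1+change(13)=1+3=4, 1+change(12)=1+2=3, 1+change(10)=1+2=3) = 3

3


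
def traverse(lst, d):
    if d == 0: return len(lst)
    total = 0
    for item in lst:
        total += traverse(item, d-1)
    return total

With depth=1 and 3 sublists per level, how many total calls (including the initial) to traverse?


At depth 0 (root): 1 call
At depth 1: each of 1 parents calls traverse on 3 children = 3 calls
Total: 1 + 3 = 4

4


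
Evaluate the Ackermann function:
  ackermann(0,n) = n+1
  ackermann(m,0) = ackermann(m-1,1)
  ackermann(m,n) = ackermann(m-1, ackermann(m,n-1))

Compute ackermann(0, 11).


ackermann(0, 11) = 12
Result: ackermann(0, 11) = 12

12


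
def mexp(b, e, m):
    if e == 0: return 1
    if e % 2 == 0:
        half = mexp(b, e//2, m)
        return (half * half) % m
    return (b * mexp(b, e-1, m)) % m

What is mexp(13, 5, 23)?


mexp(13, 5, 23): e is odd, compute mexp(13, 4, 23)
  mexp(13, 4, 23): e is even, compute mexp(13, 2, 23)
    mexp(13, 2, 23): e is even, compute mexp(13, 1, 23)
      mexp(13, 1, 23): e is odd, compute mexp(13, 0, 23)
        mexp(13, 0, 23) = 1
      (13 * 1) % 23 = 13
    half=13, (13*13) % 23 = 8
  half=8, (8*8) % 23 = 18
(13 * 18) % 23 = 4

4


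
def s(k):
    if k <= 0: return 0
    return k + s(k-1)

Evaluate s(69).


s(69)
= 69 + 68 + 67 + 66 + 65 + 64 + 63 + 62 + 61 + 60 + 59 + 58 + 57 + 56 + 55 + 54 + 53 + 52 + 51 + 50 + 49 + 48 + 47 + 46 + 45 + 44 + 43 + 42 + 41 + 40 + 39 + 38 + 37 + 36 + 35 + 34 + 33 + 32 + 31 + 30 + 29 + 28 + 27 + 26 + 25 + 24 + 23 + 22 + 21 + 20 + 19 + 18 + 17 + 16 + 15 + 14 + 13 + 12 + 11 + 10 + 9 + 8 + 7 + 6 + 5 + 4 + 3 + 2 + 1 + s(0)
= 69 + 68 + 67 + 66 + 65 + 64 + 63 + 62 + 61 + 60 + 59 + 58 + 57 + 56 + 55 + 54 + 53 + 52 + 51 + 50 + 49 + 48 + 47 + 46 + 45 + 44 + 43 + 42 + 41 + 40 + 39 + 38 + 37 + 36 + 35 + 34 + 33 + 32 + 31 + 30 + 29 + 28 + 27 + 26 + 25 + 24 + 23 + 22 + 21 + 20 + 19 + 18 + 17 + 16 + 15 + 14 + 13 + 12 + 11 + 10 + 9 + 8 + 7 + 6 + 5 + 4 + 3 + 2 + 1 + 0
= 2415

2415


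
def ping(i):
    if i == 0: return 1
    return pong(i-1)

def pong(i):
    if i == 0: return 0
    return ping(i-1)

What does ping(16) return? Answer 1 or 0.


ping(16) = pong(15)
pong(15) = ping(14)
ping(14) = pong(13)
pong(13) = ping(12)
ping(12) = pong(11)
pong(11) = ping(10)
ping(10) = pong(9)
pong(9) = ping(8)
ping(8) = pong(7)
pong(7) = ping(6)
ping(6) = pong(5)
pong(5) = ping(4)
ping(4) = pong(3)
pong(3) = ping(2)
ping(2) = pong(1)
pong(1) = ping(0)
ping(0) = 1  (base case)
Result: 1

1


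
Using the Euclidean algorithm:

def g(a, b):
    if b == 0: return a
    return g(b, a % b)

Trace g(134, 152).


g(134, 152) = g(152, 134)
g(152, 134) = g(134, 18)
g(134, 18) = g(18, 8)
g(18, 8) = g(8, 2)
g(8, 2) = g(2, 0)
g(2, 0) = 2  (base case)

2


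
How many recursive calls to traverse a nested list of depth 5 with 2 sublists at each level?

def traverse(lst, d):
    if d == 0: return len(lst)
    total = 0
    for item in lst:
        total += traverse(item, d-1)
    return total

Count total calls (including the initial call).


At depth 0 (root): 1 call
At depth 1: each of 1 parents calls traverse on 2 children = 2 calls
At depth 2: each of 2 parents calls traverse on 2 children = 4 calls
At depth 3: each of 4 parents calls traverse on 2 children = 8 calls
At depth 4: each of 8 parents calls traverse on 2 children = 16 calls
At depth 5: each of 16 parents calls traverse on 2 children = 32 calls
Total: 1 + 2 + 4 + 8 + 16 + 32 = 63

63


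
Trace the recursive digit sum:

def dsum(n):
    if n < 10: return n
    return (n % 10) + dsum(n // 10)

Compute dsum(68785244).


dsum(68785244) = 4 + dsum(6878524)
dsum(6878524) = 4 + dsum(687852)
dsum(687852) = 2 + dsum(68785)
dsum(68785) = 5 + dsum(6878)
dsum(6878) = 8 + dsum(687)
dsum(687) = 7 + dsum(68)
dsum(68) = 8 + dsum(6)
dsum(6) = 6  (base case)
Total: 4 + 4 + 2 + 5 + 8 + 7 + 8 + 6 = 44

44


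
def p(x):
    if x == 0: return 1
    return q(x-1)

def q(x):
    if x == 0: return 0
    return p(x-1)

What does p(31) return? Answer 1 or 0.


p(31) = q(30)
q(30) = p(29)
p(29) = q(28)
q(28) = p(27)
p(27) = q(26)
q(26) = p(25)
p(25) = q(24)
q(24) = p(23)
p(23) = q(22)
q(22) = p(21)
p(21) = q(20)
q(20) = p(19)
p(19) = q(18)
q(18) = p(17)
p(17) = q(16)
q(16) = p(15)
p(15) = q(14)
q(14) = p(13)
p(13) = q(12)
q(12) = p(11)
p(11) = q(10)
q(10) = p(9)
p(9) = q(8)
q(8) = p(7)
p(7) = q(6)
q(6) = p(5)
p(5) = q(4)
q(4) = p(3)
p(3) = q(2)
q(2) = p(1)
p(1) = q(0)
q(0) = 0  (base case)
Result: 0

0
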